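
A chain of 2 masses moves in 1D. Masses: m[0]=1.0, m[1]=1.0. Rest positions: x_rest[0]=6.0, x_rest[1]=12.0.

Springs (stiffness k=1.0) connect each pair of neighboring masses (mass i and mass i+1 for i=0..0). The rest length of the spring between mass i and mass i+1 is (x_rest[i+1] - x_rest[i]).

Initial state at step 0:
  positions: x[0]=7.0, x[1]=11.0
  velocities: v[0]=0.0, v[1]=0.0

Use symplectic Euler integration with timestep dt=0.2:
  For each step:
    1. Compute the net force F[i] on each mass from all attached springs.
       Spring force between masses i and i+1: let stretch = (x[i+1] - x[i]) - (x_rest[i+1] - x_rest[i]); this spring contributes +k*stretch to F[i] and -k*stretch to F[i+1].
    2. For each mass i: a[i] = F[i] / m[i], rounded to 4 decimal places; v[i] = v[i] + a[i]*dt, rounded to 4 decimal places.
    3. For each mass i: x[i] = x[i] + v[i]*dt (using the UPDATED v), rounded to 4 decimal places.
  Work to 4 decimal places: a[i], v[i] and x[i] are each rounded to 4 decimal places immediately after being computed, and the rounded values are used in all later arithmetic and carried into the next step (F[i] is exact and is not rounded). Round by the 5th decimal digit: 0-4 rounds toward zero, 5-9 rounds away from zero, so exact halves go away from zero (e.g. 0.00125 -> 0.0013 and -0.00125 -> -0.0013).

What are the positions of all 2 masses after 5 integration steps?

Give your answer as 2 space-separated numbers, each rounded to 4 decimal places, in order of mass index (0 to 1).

Answer: 6.0101 11.9899

Derivation:
Step 0: x=[7.0000 11.0000] v=[0.0000 0.0000]
Step 1: x=[6.9200 11.0800] v=[-0.4000 0.4000]
Step 2: x=[6.7664 11.2336] v=[-0.7680 0.7680]
Step 3: x=[6.5515 11.4485] v=[-1.0746 1.0746]
Step 4: x=[6.2925 11.7075] v=[-1.2952 1.2952]
Step 5: x=[6.0101 11.9899] v=[-1.4122 1.4122]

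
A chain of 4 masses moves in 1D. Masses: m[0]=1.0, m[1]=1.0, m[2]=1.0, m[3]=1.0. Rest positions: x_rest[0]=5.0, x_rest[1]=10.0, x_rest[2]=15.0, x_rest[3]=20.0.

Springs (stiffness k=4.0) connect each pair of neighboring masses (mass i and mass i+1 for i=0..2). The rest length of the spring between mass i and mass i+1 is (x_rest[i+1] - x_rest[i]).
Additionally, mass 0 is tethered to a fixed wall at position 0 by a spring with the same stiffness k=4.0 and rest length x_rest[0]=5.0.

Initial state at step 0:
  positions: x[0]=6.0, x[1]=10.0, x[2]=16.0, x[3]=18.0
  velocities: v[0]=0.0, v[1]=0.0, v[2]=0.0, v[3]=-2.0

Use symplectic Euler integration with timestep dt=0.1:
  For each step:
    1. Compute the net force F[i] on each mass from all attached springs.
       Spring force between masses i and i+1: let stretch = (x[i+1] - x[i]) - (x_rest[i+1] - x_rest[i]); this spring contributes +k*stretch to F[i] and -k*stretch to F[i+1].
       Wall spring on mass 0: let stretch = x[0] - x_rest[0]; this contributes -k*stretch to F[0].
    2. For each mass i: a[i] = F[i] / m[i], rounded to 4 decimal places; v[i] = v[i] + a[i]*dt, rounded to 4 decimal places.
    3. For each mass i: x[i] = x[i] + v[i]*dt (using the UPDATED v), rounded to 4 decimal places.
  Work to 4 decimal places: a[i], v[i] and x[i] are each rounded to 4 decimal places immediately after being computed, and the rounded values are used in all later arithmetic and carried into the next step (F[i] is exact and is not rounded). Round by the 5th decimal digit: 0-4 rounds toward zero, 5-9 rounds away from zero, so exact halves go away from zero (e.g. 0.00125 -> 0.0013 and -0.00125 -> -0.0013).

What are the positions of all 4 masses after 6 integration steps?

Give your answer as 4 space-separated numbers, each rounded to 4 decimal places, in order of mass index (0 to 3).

Step 0: x=[6.0000 10.0000 16.0000 18.0000] v=[0.0000 0.0000 0.0000 -2.0000]
Step 1: x=[5.9200 10.0800 15.8400 17.9200] v=[-0.8000 0.8000 -1.6000 -0.8000]
Step 2: x=[5.7696 10.2240 15.5328 17.9568] v=[-1.5040 1.4400 -3.0720 0.3680]
Step 3: x=[5.5666 10.4022 15.1102 18.0966] v=[-2.0301 1.7818 -4.2259 1.3984]
Step 4: x=[5.3344 10.5753 14.6188 18.3170] v=[-2.3225 1.7308 -4.9145 2.2038]
Step 5: x=[5.0984 10.7005 14.1135 18.5895] v=[-2.3599 1.2518 -5.0526 2.7245]
Step 6: x=[4.8826 10.7381 13.6508 18.8829] v=[-2.1584 0.3762 -4.6274 2.9341]

Answer: 4.8826 10.7381 13.6508 18.8829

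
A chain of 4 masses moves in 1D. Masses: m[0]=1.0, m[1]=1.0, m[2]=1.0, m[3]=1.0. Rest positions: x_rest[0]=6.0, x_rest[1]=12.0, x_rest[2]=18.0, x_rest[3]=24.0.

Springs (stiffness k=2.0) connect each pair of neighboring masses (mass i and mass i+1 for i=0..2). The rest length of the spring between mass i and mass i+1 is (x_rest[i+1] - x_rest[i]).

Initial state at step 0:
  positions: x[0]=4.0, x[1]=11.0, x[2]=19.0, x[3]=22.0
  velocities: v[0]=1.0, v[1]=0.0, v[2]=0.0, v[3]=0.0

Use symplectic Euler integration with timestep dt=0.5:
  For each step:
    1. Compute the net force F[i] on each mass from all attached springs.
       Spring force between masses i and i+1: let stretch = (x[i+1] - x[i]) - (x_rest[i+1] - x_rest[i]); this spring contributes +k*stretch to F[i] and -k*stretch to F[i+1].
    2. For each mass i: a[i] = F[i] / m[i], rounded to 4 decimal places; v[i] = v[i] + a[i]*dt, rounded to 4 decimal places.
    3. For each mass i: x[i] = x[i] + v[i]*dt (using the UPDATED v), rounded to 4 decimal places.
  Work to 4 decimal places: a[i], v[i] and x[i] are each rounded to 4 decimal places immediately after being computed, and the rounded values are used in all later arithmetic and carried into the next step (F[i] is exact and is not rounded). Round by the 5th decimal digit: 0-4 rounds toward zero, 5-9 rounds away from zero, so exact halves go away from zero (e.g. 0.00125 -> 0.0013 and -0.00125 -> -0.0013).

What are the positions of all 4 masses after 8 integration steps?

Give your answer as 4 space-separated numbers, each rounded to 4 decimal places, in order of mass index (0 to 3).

Answer: 7.1407 9.7970 17.9532 25.1095

Derivation:
Step 0: x=[4.0000 11.0000 19.0000 22.0000] v=[1.0000 0.0000 0.0000 0.0000]
Step 1: x=[5.0000 11.5000 16.5000 23.5000] v=[2.0000 1.0000 -5.0000 3.0000]
Step 2: x=[6.2500 11.2500 15.0000 24.5000] v=[2.5000 -0.5000 -3.0000 2.0000]
Step 3: x=[7.0000 10.3750 16.3750 23.7500] v=[1.5000 -1.7500 2.7500 -1.5000]
Step 4: x=[6.4375 10.8125 18.4375 22.3125] v=[-1.1250 0.8750 4.1250 -2.8750]
Step 5: x=[5.0625 12.8750 18.6250 21.9375] v=[-2.7500 4.1250 0.3750 -0.7500]
Step 6: x=[4.5938 13.9063 17.5938 22.9063] v=[-0.9375 2.0625 -2.0625 1.9375]
Step 7: x=[5.7813 12.1251 17.3751 24.2188] v=[2.3750 -3.5625 -0.4375 2.6250]
Step 8: x=[7.1407 9.7970 17.9532 25.1095] v=[2.7188 -4.6563 1.1562 1.7813]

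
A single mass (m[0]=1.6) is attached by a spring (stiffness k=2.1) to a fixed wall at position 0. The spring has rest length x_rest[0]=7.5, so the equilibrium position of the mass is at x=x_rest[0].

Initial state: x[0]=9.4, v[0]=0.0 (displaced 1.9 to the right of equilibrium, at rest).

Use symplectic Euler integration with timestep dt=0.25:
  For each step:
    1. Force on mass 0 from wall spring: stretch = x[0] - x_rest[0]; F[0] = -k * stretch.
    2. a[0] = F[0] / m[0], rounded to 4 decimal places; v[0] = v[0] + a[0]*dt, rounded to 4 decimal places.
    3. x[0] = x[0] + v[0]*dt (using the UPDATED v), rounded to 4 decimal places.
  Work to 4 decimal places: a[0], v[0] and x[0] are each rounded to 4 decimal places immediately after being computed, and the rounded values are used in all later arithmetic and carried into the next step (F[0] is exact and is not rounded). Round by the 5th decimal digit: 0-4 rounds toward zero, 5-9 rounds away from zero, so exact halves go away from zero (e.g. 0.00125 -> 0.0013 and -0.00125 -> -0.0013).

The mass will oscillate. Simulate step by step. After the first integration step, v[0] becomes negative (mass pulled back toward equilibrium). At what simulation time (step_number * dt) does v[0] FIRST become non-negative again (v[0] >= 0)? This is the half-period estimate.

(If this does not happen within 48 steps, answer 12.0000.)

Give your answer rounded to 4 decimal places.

Step 0: x=[9.4000] v=[0.0000]
Step 1: x=[9.2441] v=[-0.6235]
Step 2: x=[8.9452] v=[-1.1958]
Step 3: x=[8.5277] v=[-1.6700]
Step 4: x=[8.0259] v=[-2.0072]
Step 5: x=[7.4810] v=[-2.1798]
Step 6: x=[6.9376] v=[-2.1736]
Step 7: x=[6.4403] v=[-1.9891]
Step 8: x=[6.0300] v=[-1.6414]
Step 9: x=[5.7402] v=[-1.1591]
Step 10: x=[5.5948] v=[-0.5817]
Step 11: x=[5.6057] v=[0.0435]
First v>=0 after going negative at step 11, time=2.7500

Answer: 2.7500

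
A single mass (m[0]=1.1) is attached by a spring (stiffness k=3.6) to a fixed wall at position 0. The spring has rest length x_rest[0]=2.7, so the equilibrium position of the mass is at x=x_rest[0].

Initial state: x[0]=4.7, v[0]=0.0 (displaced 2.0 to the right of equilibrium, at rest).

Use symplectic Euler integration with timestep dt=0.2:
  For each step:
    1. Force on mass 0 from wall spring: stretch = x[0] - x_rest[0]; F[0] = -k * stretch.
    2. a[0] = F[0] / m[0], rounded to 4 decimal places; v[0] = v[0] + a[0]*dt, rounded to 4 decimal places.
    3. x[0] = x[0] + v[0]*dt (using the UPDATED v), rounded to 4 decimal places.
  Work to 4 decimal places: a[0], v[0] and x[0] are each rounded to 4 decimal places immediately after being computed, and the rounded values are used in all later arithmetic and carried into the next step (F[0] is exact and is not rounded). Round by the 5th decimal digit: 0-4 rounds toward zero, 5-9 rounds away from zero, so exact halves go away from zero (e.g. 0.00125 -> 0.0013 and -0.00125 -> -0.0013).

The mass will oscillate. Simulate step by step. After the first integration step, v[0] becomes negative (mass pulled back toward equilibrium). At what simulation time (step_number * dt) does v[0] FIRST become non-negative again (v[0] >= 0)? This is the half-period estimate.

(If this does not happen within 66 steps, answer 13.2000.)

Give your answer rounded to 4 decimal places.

Answer: 1.8000

Derivation:
Step 0: x=[4.7000] v=[0.0000]
Step 1: x=[4.4382] v=[-1.3091]
Step 2: x=[3.9488] v=[-2.4468]
Step 3: x=[3.2960] v=[-3.2642]
Step 4: x=[2.5651] v=[-3.6543]
Step 5: x=[1.8519] v=[-3.5660]
Step 6: x=[1.2497] v=[-3.0109]
Step 7: x=[0.8374] v=[-2.0616]
Step 8: x=[0.6689] v=[-0.8424]
Step 9: x=[0.7663] v=[0.4870]
First v>=0 after going negative at step 9, time=1.8000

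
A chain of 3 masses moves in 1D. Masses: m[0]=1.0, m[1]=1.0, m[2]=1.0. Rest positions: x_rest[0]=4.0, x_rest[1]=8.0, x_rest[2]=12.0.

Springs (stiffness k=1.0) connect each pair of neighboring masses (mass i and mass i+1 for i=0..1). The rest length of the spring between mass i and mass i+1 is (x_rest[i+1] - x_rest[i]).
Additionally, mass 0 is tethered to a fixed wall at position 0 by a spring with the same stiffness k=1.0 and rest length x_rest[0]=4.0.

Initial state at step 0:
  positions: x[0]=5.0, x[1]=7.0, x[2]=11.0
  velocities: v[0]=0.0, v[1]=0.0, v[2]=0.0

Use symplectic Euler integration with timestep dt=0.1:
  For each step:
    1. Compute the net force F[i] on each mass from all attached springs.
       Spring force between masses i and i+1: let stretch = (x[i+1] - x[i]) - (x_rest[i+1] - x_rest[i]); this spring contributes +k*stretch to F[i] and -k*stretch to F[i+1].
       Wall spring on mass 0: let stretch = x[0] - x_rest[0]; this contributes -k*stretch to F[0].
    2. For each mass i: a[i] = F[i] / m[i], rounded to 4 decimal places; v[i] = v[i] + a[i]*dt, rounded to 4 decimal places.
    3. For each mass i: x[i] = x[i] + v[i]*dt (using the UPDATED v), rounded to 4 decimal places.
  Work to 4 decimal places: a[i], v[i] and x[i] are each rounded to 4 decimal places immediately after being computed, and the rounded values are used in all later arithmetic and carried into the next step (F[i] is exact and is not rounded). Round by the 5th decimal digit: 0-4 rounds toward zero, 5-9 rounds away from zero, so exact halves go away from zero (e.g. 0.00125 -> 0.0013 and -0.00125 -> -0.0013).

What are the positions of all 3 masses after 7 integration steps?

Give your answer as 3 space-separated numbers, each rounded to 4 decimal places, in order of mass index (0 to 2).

Answer: 4.2561 7.4766 11.0234

Derivation:
Step 0: x=[5.0000 7.0000 11.0000] v=[0.0000 0.0000 0.0000]
Step 1: x=[4.9700 7.0200 11.0000] v=[-0.3000 0.2000 0.0000]
Step 2: x=[4.9108 7.0593 11.0002] v=[-0.5920 0.3930 0.0020]
Step 3: x=[4.8240 7.1165 11.0010] v=[-0.8682 0.5722 0.0079]
Step 4: x=[4.7119 7.1896 11.0030] v=[-1.1214 0.7314 0.0195]
Step 5: x=[4.5774 7.2761 11.0068] v=[-1.3448 0.8650 0.0382]
Step 6: x=[4.4241 7.3729 11.0133] v=[-1.5327 0.9682 0.0651]
Step 7: x=[4.2561 7.4766 11.0234] v=[-1.6802 1.0374 0.1011]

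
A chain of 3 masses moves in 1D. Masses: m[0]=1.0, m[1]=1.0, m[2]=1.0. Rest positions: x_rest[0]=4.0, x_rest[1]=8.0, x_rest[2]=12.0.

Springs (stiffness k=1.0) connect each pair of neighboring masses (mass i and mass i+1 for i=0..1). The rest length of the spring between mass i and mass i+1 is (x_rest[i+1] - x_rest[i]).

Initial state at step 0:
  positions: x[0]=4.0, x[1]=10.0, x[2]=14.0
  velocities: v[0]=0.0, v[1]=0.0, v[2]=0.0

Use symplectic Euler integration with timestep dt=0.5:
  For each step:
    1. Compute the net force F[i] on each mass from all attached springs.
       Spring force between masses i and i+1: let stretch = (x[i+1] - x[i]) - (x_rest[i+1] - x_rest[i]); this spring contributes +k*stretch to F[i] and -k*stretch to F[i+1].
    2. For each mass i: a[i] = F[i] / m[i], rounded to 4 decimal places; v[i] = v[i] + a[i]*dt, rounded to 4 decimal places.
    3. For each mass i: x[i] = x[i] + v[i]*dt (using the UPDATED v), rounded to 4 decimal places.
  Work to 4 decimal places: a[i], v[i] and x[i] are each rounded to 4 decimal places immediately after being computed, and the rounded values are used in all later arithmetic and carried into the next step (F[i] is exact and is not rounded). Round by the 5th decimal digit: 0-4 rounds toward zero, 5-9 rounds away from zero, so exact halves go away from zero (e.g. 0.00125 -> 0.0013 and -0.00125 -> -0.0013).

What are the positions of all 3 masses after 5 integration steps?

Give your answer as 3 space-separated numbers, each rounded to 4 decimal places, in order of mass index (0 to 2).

Answer: 6.2209 9.4904 12.2892

Derivation:
Step 0: x=[4.0000 10.0000 14.0000] v=[0.0000 0.0000 0.0000]
Step 1: x=[4.5000 9.5000 14.0000] v=[1.0000 -1.0000 0.0000]
Step 2: x=[5.2500 8.8750 13.8750] v=[1.5000 -1.2500 -0.2500]
Step 3: x=[5.9063 8.5938 13.5000] v=[1.3125 -0.5625 -0.7500]
Step 4: x=[6.2345 8.8673 12.8985] v=[0.6563 0.5469 -1.2031]
Step 5: x=[6.2209 9.4904 12.2892] v=[-0.0273 1.2461 -1.2187]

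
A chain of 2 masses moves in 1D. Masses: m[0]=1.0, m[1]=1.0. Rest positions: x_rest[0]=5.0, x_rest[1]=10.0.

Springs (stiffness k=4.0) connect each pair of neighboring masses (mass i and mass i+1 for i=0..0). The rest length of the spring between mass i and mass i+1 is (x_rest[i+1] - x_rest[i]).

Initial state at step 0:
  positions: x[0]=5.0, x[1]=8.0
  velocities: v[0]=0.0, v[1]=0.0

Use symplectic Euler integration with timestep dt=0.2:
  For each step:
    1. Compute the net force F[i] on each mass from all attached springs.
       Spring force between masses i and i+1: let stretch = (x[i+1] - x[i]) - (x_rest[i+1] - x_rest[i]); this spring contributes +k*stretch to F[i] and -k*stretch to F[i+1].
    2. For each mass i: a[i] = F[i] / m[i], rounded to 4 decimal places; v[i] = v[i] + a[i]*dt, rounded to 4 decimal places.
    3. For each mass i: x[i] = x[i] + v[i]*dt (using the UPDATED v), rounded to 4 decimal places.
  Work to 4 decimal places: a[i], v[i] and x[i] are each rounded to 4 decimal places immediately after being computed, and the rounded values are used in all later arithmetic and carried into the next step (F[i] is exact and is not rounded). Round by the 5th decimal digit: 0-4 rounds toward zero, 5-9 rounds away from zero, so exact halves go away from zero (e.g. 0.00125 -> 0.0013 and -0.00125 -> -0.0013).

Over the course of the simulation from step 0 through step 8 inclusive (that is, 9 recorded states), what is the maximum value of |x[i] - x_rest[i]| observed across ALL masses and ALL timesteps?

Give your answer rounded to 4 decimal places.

Step 0: x=[5.0000 8.0000] v=[0.0000 0.0000]
Step 1: x=[4.6800 8.3200] v=[-1.6000 1.6000]
Step 2: x=[4.1424 8.8576] v=[-2.6880 2.6880]
Step 3: x=[3.5592 9.4408] v=[-2.9158 2.9158]
Step 4: x=[3.1171 9.8829] v=[-2.2105 2.2105]
Step 5: x=[2.9575 10.0425] v=[-0.7979 0.7979]
Step 6: x=[3.1315 9.8685] v=[0.8701 -0.8701]
Step 7: x=[3.5834 9.4166] v=[2.2597 -2.2597]
Step 8: x=[4.1687 8.8313] v=[2.9263 -2.9263]
Max displacement = 2.0425

Answer: 2.0425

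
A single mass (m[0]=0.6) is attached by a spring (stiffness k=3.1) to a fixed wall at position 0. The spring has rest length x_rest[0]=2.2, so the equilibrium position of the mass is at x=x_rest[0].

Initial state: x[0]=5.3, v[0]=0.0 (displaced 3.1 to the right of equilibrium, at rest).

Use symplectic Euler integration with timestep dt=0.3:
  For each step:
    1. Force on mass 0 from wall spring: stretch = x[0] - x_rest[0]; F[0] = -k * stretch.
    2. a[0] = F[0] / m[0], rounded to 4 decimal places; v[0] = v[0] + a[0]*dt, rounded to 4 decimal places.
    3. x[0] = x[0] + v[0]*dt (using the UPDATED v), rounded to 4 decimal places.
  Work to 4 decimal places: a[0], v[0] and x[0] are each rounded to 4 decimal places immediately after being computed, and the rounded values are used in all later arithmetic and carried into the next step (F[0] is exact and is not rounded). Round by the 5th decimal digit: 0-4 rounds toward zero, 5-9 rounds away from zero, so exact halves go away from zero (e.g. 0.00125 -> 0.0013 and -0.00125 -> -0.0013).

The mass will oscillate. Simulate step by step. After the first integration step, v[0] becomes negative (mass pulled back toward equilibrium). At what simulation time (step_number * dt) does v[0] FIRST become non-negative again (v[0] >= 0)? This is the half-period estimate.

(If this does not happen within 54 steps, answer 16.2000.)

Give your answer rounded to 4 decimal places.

Answer: 1.5000

Derivation:
Step 0: x=[5.3000] v=[0.0000]
Step 1: x=[3.8585] v=[-4.8050]
Step 2: x=[1.6458] v=[-7.3757]
Step 3: x=[-0.3092] v=[-6.5167]
Step 4: x=[-1.0974] v=[-2.6274]
Step 5: x=[-0.3523] v=[2.4836]
First v>=0 after going negative at step 5, time=1.5000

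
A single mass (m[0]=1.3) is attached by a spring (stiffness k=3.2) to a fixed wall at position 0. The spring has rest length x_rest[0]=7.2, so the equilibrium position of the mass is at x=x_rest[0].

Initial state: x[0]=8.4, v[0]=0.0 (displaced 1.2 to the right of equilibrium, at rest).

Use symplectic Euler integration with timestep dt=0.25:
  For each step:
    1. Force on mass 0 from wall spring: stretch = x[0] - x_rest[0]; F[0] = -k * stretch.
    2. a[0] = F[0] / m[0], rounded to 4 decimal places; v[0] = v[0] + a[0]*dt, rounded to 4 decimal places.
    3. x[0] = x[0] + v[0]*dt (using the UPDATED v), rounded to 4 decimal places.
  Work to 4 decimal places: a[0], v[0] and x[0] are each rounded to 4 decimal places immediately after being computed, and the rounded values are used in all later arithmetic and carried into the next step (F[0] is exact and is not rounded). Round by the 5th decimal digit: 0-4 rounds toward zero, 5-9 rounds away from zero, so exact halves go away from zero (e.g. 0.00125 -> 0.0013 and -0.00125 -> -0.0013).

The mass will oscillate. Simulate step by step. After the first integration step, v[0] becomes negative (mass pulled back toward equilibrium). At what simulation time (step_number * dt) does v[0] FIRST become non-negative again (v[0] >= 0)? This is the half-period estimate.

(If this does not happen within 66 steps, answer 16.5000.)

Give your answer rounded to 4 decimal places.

Answer: 2.0000

Derivation:
Step 0: x=[8.4000] v=[0.0000]
Step 1: x=[8.2154] v=[-0.7385]
Step 2: x=[7.8746] v=[-1.3634]
Step 3: x=[7.4300] v=[-1.7786]
Step 4: x=[6.9500] v=[-1.9202]
Step 5: x=[6.5084] v=[-1.7664]
Step 6: x=[6.1732] v=[-1.3408]
Step 7: x=[5.9960] v=[-0.7089]
Step 8: x=[6.0040] v=[0.0320]
First v>=0 after going negative at step 8, time=2.0000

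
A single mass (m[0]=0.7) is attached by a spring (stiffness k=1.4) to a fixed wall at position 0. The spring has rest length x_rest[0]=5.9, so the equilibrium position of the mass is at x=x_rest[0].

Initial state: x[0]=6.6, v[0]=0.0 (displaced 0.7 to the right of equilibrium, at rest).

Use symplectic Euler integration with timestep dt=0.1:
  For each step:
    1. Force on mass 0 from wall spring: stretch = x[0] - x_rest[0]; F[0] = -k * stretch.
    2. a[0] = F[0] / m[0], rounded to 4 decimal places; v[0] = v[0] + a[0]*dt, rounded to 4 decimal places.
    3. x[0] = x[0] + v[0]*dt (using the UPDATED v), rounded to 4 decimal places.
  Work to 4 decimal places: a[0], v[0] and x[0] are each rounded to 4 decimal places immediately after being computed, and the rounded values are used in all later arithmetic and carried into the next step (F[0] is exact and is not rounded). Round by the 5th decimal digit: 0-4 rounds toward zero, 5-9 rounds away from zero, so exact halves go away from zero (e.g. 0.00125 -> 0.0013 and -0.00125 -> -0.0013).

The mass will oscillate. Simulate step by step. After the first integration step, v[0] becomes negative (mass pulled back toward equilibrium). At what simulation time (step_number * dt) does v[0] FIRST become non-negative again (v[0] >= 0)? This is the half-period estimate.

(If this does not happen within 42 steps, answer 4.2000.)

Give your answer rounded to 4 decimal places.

Step 0: x=[6.6000] v=[0.0000]
Step 1: x=[6.5860] v=[-0.1400]
Step 2: x=[6.5583] v=[-0.2772]
Step 3: x=[6.5174] v=[-0.4089]
Step 4: x=[6.4642] v=[-0.5324]
Step 5: x=[6.3997] v=[-0.6452]
Step 6: x=[6.3252] v=[-0.7451]
Step 7: x=[6.2422] v=[-0.8301]
Step 8: x=[6.1524] v=[-0.8985]
Step 9: x=[6.0575] v=[-0.9490]
Step 10: x=[5.9595] v=[-0.9805]
Step 11: x=[5.8603] v=[-0.9924]
Step 12: x=[5.7619] v=[-0.9845]
Step 13: x=[5.6662] v=[-0.9569]
Step 14: x=[5.5752] v=[-0.9101]
Step 15: x=[5.4907] v=[-0.8451]
Step 16: x=[5.4144] v=[-0.7632]
Step 17: x=[5.3478] v=[-0.6661]
Step 18: x=[5.2922] v=[-0.5557]
Step 19: x=[5.2488] v=[-0.4341]
Step 20: x=[5.2184] v=[-0.3039]
Step 21: x=[5.2016] v=[-0.1676]
Step 22: x=[5.1988] v=[-0.0279]
Step 23: x=[5.2100] v=[0.1123]
First v>=0 after going negative at step 23, time=2.3000

Answer: 2.3000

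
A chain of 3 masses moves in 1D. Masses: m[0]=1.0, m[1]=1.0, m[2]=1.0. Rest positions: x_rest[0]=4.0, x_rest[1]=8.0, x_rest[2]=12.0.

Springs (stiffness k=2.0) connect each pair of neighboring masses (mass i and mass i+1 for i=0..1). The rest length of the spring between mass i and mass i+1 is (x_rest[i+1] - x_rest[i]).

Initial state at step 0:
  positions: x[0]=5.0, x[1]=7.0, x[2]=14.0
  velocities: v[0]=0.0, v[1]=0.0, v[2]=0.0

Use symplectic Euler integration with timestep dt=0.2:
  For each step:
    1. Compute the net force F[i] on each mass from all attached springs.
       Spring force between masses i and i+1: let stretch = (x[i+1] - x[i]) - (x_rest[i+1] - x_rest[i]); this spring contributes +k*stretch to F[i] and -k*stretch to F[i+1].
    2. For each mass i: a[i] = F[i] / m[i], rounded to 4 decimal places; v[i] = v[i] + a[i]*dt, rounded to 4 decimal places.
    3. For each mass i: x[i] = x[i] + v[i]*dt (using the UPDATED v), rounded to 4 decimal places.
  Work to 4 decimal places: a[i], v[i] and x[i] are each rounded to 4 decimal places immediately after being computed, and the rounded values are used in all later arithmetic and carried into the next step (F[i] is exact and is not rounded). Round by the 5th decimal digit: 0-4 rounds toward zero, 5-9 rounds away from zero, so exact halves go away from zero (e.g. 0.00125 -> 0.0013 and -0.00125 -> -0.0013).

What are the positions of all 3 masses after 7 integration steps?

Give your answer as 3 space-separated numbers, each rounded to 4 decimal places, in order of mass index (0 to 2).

Step 0: x=[5.0000 7.0000 14.0000] v=[0.0000 0.0000 0.0000]
Step 1: x=[4.8400 7.4000 13.7600] v=[-0.8000 2.0000 -1.2000]
Step 2: x=[4.5648 8.1040 13.3312] v=[-1.3760 3.5200 -2.1440]
Step 3: x=[4.2527 8.9430 12.8042] v=[-1.5603 4.1952 -2.6349]
Step 4: x=[3.9959 9.7157 12.2883] v=[-1.2842 3.8636 -2.5794]
Step 5: x=[3.8766 10.2366 11.8866] v=[-0.5963 2.6047 -2.0084]
Step 6: x=[3.9461 10.3807 11.6729] v=[0.3477 0.7207 -1.0684]
Step 7: x=[4.2104 10.1134 11.6758] v=[1.3215 -1.3363 0.0147]

Answer: 4.2104 10.1134 11.6758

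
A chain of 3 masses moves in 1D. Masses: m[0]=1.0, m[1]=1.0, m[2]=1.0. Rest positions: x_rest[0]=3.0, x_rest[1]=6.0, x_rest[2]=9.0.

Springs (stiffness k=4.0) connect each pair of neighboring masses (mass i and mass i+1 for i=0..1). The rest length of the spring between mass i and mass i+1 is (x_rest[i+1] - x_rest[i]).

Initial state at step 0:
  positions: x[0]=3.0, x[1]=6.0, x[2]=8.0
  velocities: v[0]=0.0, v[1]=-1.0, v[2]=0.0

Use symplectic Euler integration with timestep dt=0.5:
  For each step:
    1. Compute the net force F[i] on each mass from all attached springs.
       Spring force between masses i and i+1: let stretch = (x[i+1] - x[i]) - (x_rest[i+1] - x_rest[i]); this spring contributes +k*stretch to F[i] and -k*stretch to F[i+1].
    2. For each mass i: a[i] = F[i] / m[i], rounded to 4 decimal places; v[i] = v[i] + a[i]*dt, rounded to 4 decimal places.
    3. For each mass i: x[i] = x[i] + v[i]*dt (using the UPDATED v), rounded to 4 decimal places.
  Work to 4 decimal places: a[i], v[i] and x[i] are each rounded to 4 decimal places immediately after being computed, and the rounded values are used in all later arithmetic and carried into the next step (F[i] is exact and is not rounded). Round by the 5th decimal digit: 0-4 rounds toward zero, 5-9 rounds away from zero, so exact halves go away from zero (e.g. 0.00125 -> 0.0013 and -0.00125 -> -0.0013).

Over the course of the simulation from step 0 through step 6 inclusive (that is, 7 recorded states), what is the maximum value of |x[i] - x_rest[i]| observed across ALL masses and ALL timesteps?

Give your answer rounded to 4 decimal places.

Answer: 2.0000

Derivation:
Step 0: x=[3.0000 6.0000 8.0000] v=[0.0000 -1.0000 0.0000]
Step 1: x=[3.0000 4.5000 9.0000] v=[0.0000 -3.0000 2.0000]
Step 2: x=[1.5000 6.0000 8.5000] v=[-3.0000 3.0000 -1.0000]
Step 3: x=[1.5000 5.5000 8.5000] v=[0.0000 -1.0000 0.0000]
Step 4: x=[2.5000 4.0000 8.5000] v=[2.0000 -3.0000 0.0000]
Step 5: x=[2.0000 5.5000 7.0000] v=[-1.0000 3.0000 -3.0000]
Step 6: x=[2.0000 5.0000 7.0000] v=[0.0000 -1.0000 0.0000]
Max displacement = 2.0000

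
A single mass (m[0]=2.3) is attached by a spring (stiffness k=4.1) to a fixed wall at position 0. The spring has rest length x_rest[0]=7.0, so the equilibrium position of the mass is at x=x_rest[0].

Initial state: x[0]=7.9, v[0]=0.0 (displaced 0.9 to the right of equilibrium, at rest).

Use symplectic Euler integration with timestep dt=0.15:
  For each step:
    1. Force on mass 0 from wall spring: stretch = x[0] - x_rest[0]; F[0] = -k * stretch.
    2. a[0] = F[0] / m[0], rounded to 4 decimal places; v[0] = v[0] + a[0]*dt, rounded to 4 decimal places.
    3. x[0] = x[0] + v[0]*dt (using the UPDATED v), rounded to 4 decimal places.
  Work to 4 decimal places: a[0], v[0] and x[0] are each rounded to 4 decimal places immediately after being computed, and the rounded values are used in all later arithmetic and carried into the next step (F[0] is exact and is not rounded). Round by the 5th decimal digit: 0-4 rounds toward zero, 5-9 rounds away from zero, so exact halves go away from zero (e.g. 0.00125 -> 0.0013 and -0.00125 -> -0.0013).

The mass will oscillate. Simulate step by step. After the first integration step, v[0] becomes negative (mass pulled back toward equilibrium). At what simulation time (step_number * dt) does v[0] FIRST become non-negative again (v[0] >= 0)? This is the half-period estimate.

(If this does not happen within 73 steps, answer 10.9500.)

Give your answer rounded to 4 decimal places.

Step 0: x=[7.9000] v=[0.0000]
Step 1: x=[7.8639] v=[-0.2406]
Step 2: x=[7.7932] v=[-0.4716]
Step 3: x=[7.6906] v=[-0.6837]
Step 4: x=[7.5603] v=[-0.8684]
Step 5: x=[7.4076] v=[-1.0182]
Step 6: x=[7.2385] v=[-1.1272]
Step 7: x=[7.0599] v=[-1.1910]
Step 8: x=[6.8789] v=[-1.2070]
Step 9: x=[6.7027] v=[-1.1746]
Step 10: x=[6.5384] v=[-1.0951]
Step 11: x=[6.3926] v=[-0.9717]
Step 12: x=[6.2712] v=[-0.8093]
Step 13: x=[6.1790] v=[-0.6144]
Step 14: x=[6.1198] v=[-0.3949]
Step 15: x=[6.0959] v=[-0.1595]
Step 16: x=[6.1082] v=[0.0823]
First v>=0 after going negative at step 16, time=2.4000

Answer: 2.4000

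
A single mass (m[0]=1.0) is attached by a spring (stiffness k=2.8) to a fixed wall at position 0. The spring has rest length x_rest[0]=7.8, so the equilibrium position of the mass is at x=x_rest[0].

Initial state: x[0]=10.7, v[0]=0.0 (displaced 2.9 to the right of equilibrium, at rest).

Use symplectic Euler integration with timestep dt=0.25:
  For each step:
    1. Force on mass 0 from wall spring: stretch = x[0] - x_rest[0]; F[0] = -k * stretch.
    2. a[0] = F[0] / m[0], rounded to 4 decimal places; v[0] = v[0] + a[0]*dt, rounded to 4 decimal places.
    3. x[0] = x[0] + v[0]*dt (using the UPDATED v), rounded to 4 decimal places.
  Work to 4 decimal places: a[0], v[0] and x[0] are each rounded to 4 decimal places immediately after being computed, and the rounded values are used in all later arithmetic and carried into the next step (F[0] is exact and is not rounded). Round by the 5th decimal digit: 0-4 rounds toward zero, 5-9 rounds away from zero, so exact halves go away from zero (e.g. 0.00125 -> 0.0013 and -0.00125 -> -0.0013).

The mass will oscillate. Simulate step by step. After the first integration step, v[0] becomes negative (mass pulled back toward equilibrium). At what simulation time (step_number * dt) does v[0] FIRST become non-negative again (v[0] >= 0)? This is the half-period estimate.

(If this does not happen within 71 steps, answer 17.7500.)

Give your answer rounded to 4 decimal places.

Answer: 2.0000

Derivation:
Step 0: x=[10.7000] v=[0.0000]
Step 1: x=[10.1925] v=[-2.0300]
Step 2: x=[9.2663] v=[-3.7048]
Step 3: x=[8.0835] v=[-4.7312]
Step 4: x=[6.8511] v=[-4.9297]
Step 5: x=[5.7847] v=[-4.2655]
Step 6: x=[5.0710] v=[-2.8548]
Step 7: x=[4.8349] v=[-0.9445]
Step 8: x=[5.1177] v=[1.1311]
First v>=0 after going negative at step 8, time=2.0000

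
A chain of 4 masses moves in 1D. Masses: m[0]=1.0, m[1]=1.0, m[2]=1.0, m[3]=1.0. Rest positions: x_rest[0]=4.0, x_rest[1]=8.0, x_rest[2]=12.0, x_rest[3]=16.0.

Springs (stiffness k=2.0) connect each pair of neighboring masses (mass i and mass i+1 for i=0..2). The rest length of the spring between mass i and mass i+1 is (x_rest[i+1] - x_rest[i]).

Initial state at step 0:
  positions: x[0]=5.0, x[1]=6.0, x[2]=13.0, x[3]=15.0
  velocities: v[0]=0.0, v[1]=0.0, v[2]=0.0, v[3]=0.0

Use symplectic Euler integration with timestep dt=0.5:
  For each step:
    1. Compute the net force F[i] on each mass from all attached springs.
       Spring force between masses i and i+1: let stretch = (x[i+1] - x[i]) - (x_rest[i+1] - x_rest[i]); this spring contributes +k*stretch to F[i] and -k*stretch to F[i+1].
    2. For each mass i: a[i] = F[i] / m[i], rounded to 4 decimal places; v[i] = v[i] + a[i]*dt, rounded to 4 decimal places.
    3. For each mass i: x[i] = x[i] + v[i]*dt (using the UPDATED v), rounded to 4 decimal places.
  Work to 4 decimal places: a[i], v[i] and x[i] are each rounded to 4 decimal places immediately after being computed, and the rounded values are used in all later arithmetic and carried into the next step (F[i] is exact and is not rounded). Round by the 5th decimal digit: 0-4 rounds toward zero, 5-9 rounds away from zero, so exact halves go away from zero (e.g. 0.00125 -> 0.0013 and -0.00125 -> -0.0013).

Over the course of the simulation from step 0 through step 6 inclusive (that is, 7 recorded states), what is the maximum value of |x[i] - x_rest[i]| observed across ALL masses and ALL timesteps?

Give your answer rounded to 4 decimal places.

Step 0: x=[5.0000 6.0000 13.0000 15.0000] v=[0.0000 0.0000 0.0000 0.0000]
Step 1: x=[3.5000 9.0000 10.5000 16.0000] v=[-3.0000 6.0000 -5.0000 2.0000]
Step 2: x=[2.7500 10.0000 10.0000 16.2500] v=[-1.5000 2.0000 -1.0000 0.5000]
Step 3: x=[3.6250 7.3750 12.6250 15.3750] v=[1.7500 -5.2500 5.2500 -1.7500]
Step 4: x=[4.3750 5.5000 14.0000 15.1250] v=[1.5000 -3.7500 2.7500 -0.5000]
Step 5: x=[3.6875 7.3125 11.6875 16.3125] v=[-1.3750 3.6250 -4.6250 2.3750]
Step 6: x=[2.8125 9.5000 9.5000 17.1875] v=[-1.7500 4.3750 -4.3750 1.7500]
Max displacement = 2.5000

Answer: 2.5000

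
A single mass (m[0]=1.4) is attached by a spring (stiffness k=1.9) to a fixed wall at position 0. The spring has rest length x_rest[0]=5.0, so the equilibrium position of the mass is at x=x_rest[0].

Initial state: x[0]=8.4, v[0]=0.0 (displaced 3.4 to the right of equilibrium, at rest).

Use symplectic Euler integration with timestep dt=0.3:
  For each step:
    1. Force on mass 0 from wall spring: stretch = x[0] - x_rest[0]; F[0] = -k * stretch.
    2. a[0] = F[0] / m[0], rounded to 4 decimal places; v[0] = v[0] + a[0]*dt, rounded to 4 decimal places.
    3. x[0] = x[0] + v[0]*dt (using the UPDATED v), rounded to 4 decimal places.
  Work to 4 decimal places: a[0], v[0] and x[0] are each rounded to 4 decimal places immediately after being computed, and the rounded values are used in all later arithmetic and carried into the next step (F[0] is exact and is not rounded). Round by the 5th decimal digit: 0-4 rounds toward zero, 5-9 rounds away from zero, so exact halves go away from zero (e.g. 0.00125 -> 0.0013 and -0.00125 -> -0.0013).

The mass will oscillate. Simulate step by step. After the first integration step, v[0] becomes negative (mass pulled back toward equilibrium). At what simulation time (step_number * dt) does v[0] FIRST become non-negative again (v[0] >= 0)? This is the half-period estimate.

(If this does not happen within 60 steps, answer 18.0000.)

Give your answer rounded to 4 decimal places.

Step 0: x=[8.4000] v=[0.0000]
Step 1: x=[7.9847] v=[-1.3843]
Step 2: x=[7.2049] v=[-2.5995]
Step 3: x=[6.1557] v=[-3.4972]
Step 4: x=[4.9654] v=[-3.9678]
Step 5: x=[3.7793] v=[-3.9537]
Step 6: x=[2.7423] v=[-3.4567]
Step 7: x=[1.9811] v=[-2.5375]
Step 8: x=[1.5886] v=[-1.3084]
Step 9: x=[1.6128] v=[0.0805]
First v>=0 after going negative at step 9, time=2.7000

Answer: 2.7000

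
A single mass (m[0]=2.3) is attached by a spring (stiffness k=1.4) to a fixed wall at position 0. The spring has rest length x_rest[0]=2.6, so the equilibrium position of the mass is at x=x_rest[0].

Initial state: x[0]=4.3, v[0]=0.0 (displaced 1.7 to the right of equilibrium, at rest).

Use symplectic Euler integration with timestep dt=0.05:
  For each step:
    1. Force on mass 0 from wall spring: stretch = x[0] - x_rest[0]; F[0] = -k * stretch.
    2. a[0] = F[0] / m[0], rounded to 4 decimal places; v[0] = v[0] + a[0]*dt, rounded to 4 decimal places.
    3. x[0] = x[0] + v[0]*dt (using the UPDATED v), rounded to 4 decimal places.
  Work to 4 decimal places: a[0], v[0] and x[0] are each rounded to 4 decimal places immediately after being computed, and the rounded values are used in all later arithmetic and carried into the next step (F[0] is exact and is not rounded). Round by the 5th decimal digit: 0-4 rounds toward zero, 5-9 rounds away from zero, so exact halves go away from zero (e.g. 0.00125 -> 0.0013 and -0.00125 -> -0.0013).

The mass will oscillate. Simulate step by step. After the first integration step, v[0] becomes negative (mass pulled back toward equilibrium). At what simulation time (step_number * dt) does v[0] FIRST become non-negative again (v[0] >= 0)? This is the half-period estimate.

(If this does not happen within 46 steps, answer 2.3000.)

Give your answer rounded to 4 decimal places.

Step 0: x=[4.3000] v=[0.0000]
Step 1: x=[4.2974] v=[-0.0517]
Step 2: x=[4.2922] v=[-0.1034]
Step 3: x=[4.2845] v=[-0.1549]
Step 4: x=[4.2742] v=[-0.2062]
Step 5: x=[4.2613] v=[-0.2572]
Step 6: x=[4.2459] v=[-0.3078]
Step 7: x=[4.2280] v=[-0.3579]
Step 8: x=[4.2076] v=[-0.4075]
Step 9: x=[4.1848] v=[-0.4564]
Step 10: x=[4.1596] v=[-0.5046]
Step 11: x=[4.1320] v=[-0.5521]
Step 12: x=[4.1021] v=[-0.5987]
Step 13: x=[4.0699] v=[-0.6444]
Step 14: x=[4.0354] v=[-0.6891]
Step 15: x=[3.9988] v=[-0.7328]
Step 16: x=[3.9600] v=[-0.7754]
Step 17: x=[3.9192] v=[-0.8168]
Step 18: x=[3.8764] v=[-0.8570]
Step 19: x=[3.8316] v=[-0.8958]
Step 20: x=[3.7849] v=[-0.9333]
Step 21: x=[3.7364] v=[-0.9694]
Step 22: x=[3.6862] v=[-1.0040]
Step 23: x=[3.6343] v=[-1.0371]
Step 24: x=[3.5809] v=[-1.0686]
Step 25: x=[3.5260] v=[-1.0985]
Step 26: x=[3.4697] v=[-1.1267]
Step 27: x=[3.4120] v=[-1.1532]
Step 28: x=[3.3531] v=[-1.1779]
Step 29: x=[3.2931] v=[-1.2008]
Step 30: x=[3.2320] v=[-1.2219]
Step 31: x=[3.1699] v=[-1.2411]
Step 32: x=[3.1070] v=[-1.2584]
Step 33: x=[3.0433] v=[-1.2738]
Step 34: x=[2.9789] v=[-1.2873]
Step 35: x=[2.9140] v=[-1.2988]
Step 36: x=[2.8486] v=[-1.3084]
Step 37: x=[2.7828] v=[-1.3160]
Step 38: x=[2.7167] v=[-1.3216]
Step 39: x=[2.6504] v=[-1.3252]
Step 40: x=[2.5841] v=[-1.3267]
Step 41: x=[2.5178] v=[-1.3262]
Step 42: x=[2.4516] v=[-1.3237]
Step 43: x=[2.3856] v=[-1.3192]
Step 44: x=[2.3200] v=[-1.3127]
Step 45: x=[2.2548] v=[-1.3042]
Step 46: x=[2.1901] v=[-1.2937]
v[0] did not become non-negative within 46 steps; using fallback time=2.3000

Answer: 2.3000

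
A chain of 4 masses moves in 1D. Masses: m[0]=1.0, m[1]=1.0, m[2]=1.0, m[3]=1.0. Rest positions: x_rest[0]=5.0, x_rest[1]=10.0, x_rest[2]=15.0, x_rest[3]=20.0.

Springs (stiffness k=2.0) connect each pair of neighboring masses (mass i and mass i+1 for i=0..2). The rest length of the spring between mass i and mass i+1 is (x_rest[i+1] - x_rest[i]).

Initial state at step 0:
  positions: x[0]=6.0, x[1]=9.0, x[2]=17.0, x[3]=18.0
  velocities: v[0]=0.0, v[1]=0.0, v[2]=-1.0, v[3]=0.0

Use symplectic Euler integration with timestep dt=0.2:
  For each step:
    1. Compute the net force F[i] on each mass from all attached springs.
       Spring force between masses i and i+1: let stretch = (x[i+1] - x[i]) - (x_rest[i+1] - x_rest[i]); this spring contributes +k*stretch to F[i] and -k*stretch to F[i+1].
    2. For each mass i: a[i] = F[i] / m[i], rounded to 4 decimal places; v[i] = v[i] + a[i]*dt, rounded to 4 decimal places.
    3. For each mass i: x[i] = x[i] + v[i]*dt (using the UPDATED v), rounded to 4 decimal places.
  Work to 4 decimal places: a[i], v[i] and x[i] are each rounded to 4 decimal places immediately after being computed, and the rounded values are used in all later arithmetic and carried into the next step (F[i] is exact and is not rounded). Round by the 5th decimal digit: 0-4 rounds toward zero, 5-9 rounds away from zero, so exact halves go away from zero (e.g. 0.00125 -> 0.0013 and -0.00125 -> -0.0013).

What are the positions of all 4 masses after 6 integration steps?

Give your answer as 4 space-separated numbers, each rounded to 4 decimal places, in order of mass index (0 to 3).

Step 0: x=[6.0000 9.0000 17.0000 18.0000] v=[0.0000 0.0000 -1.0000 0.0000]
Step 1: x=[5.8400 9.4000 16.2400 18.3200] v=[-0.8000 2.0000 -3.8000 1.6000]
Step 2: x=[5.5648 10.0624 15.0992 18.8736] v=[-1.3760 3.3120 -5.7040 2.7680]
Step 3: x=[5.2494 10.7679 13.8574 19.5252] v=[-1.5770 3.5277 -6.2090 3.2582]
Step 4: x=[4.9755 11.2791 12.8219 20.1234] v=[-1.3696 2.5561 -5.1777 2.9911]
Step 5: x=[4.8059 11.4095 12.2471 20.5375] v=[-0.8482 0.6518 -2.8742 2.0705]
Step 6: x=[4.7645 11.0786 12.2685 20.6884] v=[-0.2068 -1.6546 0.1069 0.7543]

Answer: 4.7645 11.0786 12.2685 20.6884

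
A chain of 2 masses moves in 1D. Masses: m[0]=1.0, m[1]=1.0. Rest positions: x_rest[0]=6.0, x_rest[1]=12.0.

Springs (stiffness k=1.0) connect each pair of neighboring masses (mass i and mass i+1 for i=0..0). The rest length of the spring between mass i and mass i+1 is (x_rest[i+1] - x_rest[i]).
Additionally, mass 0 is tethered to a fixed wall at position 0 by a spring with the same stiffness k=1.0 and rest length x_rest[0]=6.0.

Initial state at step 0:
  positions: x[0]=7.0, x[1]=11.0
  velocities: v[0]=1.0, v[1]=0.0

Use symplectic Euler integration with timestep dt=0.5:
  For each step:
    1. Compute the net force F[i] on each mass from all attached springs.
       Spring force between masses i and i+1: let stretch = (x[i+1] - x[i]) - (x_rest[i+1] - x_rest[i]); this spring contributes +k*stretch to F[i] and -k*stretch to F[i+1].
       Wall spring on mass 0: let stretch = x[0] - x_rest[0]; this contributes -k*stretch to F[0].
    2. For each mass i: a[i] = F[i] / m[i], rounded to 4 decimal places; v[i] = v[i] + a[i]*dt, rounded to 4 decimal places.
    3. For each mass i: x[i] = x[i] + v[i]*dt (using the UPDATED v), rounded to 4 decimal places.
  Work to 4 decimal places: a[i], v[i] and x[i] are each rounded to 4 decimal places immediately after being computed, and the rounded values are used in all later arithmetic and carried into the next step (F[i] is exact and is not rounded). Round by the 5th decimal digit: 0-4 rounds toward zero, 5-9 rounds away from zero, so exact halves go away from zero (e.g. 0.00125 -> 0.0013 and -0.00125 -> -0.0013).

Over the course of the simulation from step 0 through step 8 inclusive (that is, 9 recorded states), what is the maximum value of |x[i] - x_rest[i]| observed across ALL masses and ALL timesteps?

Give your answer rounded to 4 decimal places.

Step 0: x=[7.0000 11.0000] v=[1.0000 0.0000]
Step 1: x=[6.7500 11.5000] v=[-0.5000 1.0000]
Step 2: x=[6.0000 12.3125] v=[-1.5000 1.6250]
Step 3: x=[5.3281 13.0469] v=[-1.3438 1.4688]
Step 4: x=[5.2539 13.3516] v=[-0.1485 0.6094]
Step 5: x=[5.8906 13.1319] v=[1.2734 -0.4395]
Step 6: x=[6.8650 12.6018] v=[1.9488 -1.0602]
Step 7: x=[7.5574 12.1375] v=[1.3847 -0.9286]
Step 8: x=[7.5054 12.0282] v=[-0.1040 -0.2187]
Max displacement = 1.5574

Answer: 1.5574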